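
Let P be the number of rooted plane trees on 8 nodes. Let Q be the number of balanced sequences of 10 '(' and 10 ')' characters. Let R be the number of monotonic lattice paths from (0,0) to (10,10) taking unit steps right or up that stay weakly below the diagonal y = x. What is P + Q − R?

Rooted ordered (plane) trees on m nodes have m−1 edges and are counted by C_{m−1}; m = 8 gives C_7. So P = C_7 = 429.
Balanced strings of n pairs of brackets are counted by C_n; here n = 10. So Q = C_10 = 16796.
Monotone paths in an n×n grid that stay weakly below the diagonal are counted by C_n; here n = 10. So R = C_10 = 16796.
P + Q − R = 429 + 16796 − 16796 = 429.

429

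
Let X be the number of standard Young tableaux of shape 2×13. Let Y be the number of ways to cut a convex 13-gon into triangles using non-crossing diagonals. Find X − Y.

684114

Standard Young tableaux of shape 2×n are counted by C_n; here n = 13. So X = C_13 = 742900.
A convex 13-gon is triangulated into 11 triangles, and the number of such triangulations is the Catalan number C_{13−2} = C_11. So Y = C_11 = 58786.
X − Y = 742900 − 58786 = 684114.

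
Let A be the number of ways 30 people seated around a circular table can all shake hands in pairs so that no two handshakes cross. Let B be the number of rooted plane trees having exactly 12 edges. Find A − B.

Non-crossing handshake pairings of 2n people are counted by C_n; 30 people gives n = 15. So A = C_15 = 9694845.
Rooted ordered trees with n edges are counted by C_n; here n = 12. So B = C_12 = 208012.
A − B = 9694845 − 208012 = 9486833.

9486833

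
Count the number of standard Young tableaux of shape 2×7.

Standard Young tableaux of shape 2×n are counted by C_n; here n = 7.
C_7 = C_6 · 2(2·6+1)/(6+2) = 132 · 26/8 = 429.

429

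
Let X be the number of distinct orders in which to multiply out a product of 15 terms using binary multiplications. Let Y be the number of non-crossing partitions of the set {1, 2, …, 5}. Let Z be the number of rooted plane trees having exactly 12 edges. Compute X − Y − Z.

Parenthesizations of m factors correspond to full binary trees with m leaves, counted by C_{m−1}; m = 15 gives C_14. So X = C_14 = 2674440.
Non-crossing partitions of an n-element set are counted by C_n; here n = 5. So Y = C_5 = 42.
A rooted plane tree with 12 edges has 13 nodes, and the count is C_12. So Z = C_12 = 208012.
X − Y − Z = 2674440 − 42 − 208012 = 2466386.

2466386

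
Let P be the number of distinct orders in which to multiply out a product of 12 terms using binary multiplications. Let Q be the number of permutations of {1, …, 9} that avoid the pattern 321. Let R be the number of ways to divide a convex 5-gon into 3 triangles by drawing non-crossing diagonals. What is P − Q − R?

53919

Bracketing 12 factors into binary products is counted by C_{12−1} = C_11. So P = C_11 = 58786.
Permutations of [n] avoiding any single length-3 pattern are counted by C_n; here n = 9. So Q = C_9 = 4862.
The number of triangulations of a 5-gon is the Catalan number C_3 (index = sides − 2). So R = C_3 = 5.
P − Q − R = 58786 − 4862 − 5 = 53919.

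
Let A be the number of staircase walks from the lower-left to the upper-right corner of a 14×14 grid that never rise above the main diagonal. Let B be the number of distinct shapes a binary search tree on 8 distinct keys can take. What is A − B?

2673010

Monotone paths in an n×n grid that stay weakly below the diagonal are counted by C_n; here n = 14. So A = C_14 = 2674440.
Rooted binary trees with 8 nodes (each child slot possibly empty) number C_8. So B = C_8 = 1430.
A − B = 2674440 − 1430 = 2673010.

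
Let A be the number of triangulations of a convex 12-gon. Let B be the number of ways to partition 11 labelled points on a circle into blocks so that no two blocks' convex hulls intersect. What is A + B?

The number of triangulations of a 12-gon is the Catalan number C_10 (index = sides − 2). So A = C_10 = 16796.
Non-crossing partitions of an n-element set are counted by C_n; here n = 11. So B = C_11 = 58786.
A + B = 16796 + 58786 = 75582.

75582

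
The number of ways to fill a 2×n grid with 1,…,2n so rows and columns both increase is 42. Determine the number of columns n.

5

Standard Young tableaux of shape 2×n are counted by C_n, and C_5 = 42.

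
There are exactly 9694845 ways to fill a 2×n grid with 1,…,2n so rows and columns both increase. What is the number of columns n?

Standard Young tableaux of shape 2×n are counted by C_n. Since C_15 = 9694845, the index is 15.

15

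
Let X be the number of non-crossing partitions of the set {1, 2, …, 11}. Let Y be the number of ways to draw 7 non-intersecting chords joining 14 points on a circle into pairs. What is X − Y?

58357

The non-crossing partitions of [11] form a lattice of size C_11. So X = C_11 = 58786.
Non-crossing perfect matchings of 2n points on a circle are counted by C_n; with 14 points, n = 7. So Y = C_7 = 429.
X − Y = 58786 − 429 = 58357.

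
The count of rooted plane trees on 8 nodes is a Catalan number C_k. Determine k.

7

A rooted plane tree on 8 nodes has 7 edges, and such trees are counted by C_7.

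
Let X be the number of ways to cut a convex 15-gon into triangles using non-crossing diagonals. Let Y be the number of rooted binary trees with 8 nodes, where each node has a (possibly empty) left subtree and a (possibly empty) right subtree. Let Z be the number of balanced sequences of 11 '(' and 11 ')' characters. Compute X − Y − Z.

The number of triangulations of a 15-gon is the Catalan number C_13 (index = sides − 2). So X = C_13 = 742900.
Binary trees (left/right distinguished) on n nodes are counted by C_n; here n = 8. So Y = C_8 = 1430.
A balanced arrangement of 11 bracket pairs is a Dyck word of semilength 11, so the count is C_11. So Z = C_11 = 58786.
X − Y − Z = 742900 − 1430 − 58786 = 682684.

682684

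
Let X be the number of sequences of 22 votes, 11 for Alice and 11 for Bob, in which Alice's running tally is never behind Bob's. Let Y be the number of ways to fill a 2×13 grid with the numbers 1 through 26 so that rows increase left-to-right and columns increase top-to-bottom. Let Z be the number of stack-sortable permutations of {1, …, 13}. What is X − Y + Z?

58786

Ballot sequences with n votes each where one side never trails are Dyck words, counted by C_n; here n = 11. So X = C_11 = 58786.
Standard Young tableaux of shape 2×n are counted by C_n; here n = 13. So Y = C_13 = 742900.
By Knuth's characterisation, the stack-sortable permutations of length 13 are the 231-avoiders, numbering C_13. So Z = C_13 = 742900.
X − Y + Z = 58786 − 742900 + 742900 = 58786.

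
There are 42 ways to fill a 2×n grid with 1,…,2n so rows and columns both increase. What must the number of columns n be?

Standard Young tableaux of shape 2×n are counted by C_n. Since C_5 = 42, the index is 5.

5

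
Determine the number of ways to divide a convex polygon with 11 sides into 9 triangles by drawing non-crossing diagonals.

The number of triangulations of an 11-gon is the Catalan number C_9 (index = sides − 2).
C_9 = C(18,9)/10 = 48620/10 = 4862.

4862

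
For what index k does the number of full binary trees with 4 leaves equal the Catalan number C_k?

A full binary tree with L leaves has L−1 internal nodes and is counted by C_{L−1}; L = 4 gives C_3.

3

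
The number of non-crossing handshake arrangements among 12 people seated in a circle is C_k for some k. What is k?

With 12 = 2·6 people, non-crossing handshake pairings are non-crossing perfect matchings on a circle, counted by C_6.

6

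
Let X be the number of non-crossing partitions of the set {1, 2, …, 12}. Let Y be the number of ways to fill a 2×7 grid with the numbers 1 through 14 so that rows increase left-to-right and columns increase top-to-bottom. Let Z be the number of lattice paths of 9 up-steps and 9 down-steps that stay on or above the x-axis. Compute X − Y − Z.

202721

The non-crossing partitions of [12] form a lattice of size C_12. So X = C_12 = 208012.
By the hook-length formula (or a Dyck-path bijection), SYT of shape 2×7 number C_7. So Y = C_7 = 429.
Paths of 9 up- and 9 down-steps that never dip below the axis are Dyck paths; their count is C_9. So Z = C_9 = 4862.
X − Y − Z = 208012 − 429 − 4862 = 202721.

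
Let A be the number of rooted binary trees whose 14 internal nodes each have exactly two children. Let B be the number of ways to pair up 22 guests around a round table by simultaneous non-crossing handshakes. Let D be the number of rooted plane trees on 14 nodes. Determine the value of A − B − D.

The number of full binary trees on 14 internal nodes is the Catalan number C_14. So A = C_14 = 2674440.
With 22 = 2·11 people, non-crossing handshake pairings are non-crossing perfect matchings on a circle, counted by C_11. So B = C_11 = 58786.
A rooted plane tree on 14 nodes has 13 edges, and such trees are counted by C_13. So D = C_13 = 742900.
A − B − D = 2674440 − 58786 − 742900 = 1872754.

1872754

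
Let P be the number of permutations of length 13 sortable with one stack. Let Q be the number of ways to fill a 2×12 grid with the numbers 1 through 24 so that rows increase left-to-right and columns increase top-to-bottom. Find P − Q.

By Knuth's characterisation, the stack-sortable permutations of length 13 are the 231-avoiders, numbering C_13. So P = C_13 = 742900.
Standard Young tableaux of shape 2×n are counted by C_n; here n = 12. So Q = C_12 = 208012.
P − Q = 742900 − 208012 = 534888.

534888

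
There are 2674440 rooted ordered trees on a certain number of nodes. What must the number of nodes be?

Rooted ordered trees on m nodes are counted by C_{m−1}; 2674440 = C_14.
So the index is 14, and the number of nodes is 14 + 1 = 15.

15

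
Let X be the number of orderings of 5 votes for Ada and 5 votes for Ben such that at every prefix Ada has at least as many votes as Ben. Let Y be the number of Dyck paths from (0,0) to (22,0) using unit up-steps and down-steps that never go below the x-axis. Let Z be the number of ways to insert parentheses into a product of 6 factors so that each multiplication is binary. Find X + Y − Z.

58786

Ballot sequences with n votes each where one side never trails are Dyck words, counted by C_n; here n = 5. So X = C_5 = 42.
A Dyck path with 11 up-steps and 11 down-steps has semilength 11, so there are C_11 of them. So Y = C_11 = 58786.
Parenthesizations of m factors correspond to full binary trees with m leaves, counted by C_{m−1}; m = 6 gives C_5. So Z = C_5 = 42.
X + Y − Z = 42 + 58786 − 42 = 58786.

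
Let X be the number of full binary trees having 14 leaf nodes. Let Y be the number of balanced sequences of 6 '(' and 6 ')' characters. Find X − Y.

Full binary trees with 14 leaves have 14−1 = 13 internal nodes, so there are C_13 of them. So X = C_13 = 742900.
With 6 pairs the number of balanced bracket strings is the Catalan number C_6. So Y = C_6 = 132.
X − Y = 742900 − 132 = 742768.

742768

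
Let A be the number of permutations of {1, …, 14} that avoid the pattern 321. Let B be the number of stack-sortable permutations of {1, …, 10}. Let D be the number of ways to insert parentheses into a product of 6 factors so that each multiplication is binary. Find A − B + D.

For any fixed pattern of length 3, the pattern-avoiding permutations of [14] number C_14. So A = C_14 = 2674440.
Stack-sortable permutations are exactly the 231-avoiding ones, counted by C_n; here n = 10. So B = C_10 = 16796.
Ways to associate a product of 6 factors correspond to binary trees on 6 leaves, so the count is C_5. So D = C_5 = 42.
A − B + D = 2674440 − 16796 + 42 = 2657686.

2657686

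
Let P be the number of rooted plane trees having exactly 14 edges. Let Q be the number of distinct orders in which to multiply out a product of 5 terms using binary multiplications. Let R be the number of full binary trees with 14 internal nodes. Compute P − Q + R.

5348866

A rooted plane tree with 14 edges has 15 nodes, and the count is C_14. So P = C_14 = 2674440.
Ways to associate a product of 5 factors correspond to binary trees on 5 leaves, so the count is C_4. So Q = C_4 = 14.
The number of full binary trees on 14 internal nodes is the Catalan number C_14. So R = C_14 = 2674440.
P − Q + R = 2674440 − 14 + 2674440 = 5348866.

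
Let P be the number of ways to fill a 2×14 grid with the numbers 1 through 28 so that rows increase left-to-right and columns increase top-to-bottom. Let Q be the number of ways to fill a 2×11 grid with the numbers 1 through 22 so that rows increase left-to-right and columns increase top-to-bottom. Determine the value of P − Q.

2615654

By the hook-length formula (or a Dyck-path bijection), SYT of shape 2×14 number C_14. So P = C_14 = 2674440.
By the hook-length formula (or a Dyck-path bijection), SYT of shape 2×11 number C_11. So Q = C_11 = 58786.
P − Q = 2674440 − 58786 = 2615654.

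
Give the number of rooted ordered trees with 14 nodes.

742900

Rooted ordered (plane) trees on m nodes have m−1 edges and are counted by C_{m−1}; m = 14 gives C_13.
C_13 = C(26,13)/14 = 10400600/14 = 742900.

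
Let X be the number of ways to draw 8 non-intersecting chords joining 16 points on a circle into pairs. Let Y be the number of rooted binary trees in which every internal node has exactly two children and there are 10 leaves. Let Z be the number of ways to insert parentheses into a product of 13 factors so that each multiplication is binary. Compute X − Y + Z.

204580

Non-crossing perfect matchings of 2n points on a circle are counted by C_n; with 16 points, n = 8. So X = C_8 = 1430.
A full binary tree with L leaves has L−1 internal nodes and is counted by C_{L−1}; L = 10 gives C_9. So Y = C_9 = 4862.
Parenthesizations of m factors correspond to full binary trees with m leaves, counted by C_{m−1}; m = 13 gives C_12. So Z = C_12 = 208012.
X − Y + Z = 1430 − 4862 + 208012 = 204580.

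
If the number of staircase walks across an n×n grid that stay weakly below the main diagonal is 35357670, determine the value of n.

Such diagonal-avoiding paths in an n×n grid are counted by C_n. Since C_16 = 35357670, the index is 16.

16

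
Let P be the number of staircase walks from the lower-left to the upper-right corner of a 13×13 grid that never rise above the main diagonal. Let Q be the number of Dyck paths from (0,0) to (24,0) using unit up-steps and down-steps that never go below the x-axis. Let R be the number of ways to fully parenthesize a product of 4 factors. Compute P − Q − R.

534883

Monotone paths in an n×n grid that stay weakly below the diagonal are counted by C_n; here n = 13. So P = C_13 = 742900.
A Dyck path with 12 up-steps and 12 down-steps has semilength 12, so there are C_12 of them. So Q = C_12 = 208012.
Bracketing 4 factors into binary products is counted by C_{4−1} = C_3. So R = C_3 = 5.
P − Q − R = 742900 − 208012 − 5 = 534883.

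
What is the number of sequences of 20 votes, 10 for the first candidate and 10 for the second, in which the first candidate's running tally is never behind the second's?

Reading a vote for the leader as '(' and for the other as ')' turns such a sequence into a balanced string of 10 pairs, so the count is C_10.
C_10 = 16796.

16796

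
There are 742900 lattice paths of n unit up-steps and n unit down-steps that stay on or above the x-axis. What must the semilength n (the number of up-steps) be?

13

Dyck paths of semilength n are counted by C_n. The Catalan number equal to 742900 is C_13.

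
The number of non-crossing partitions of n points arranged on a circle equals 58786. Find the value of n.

11

Non-crossing partitions of [n] are counted by C_n. Since C_11 = 58786, the index is 11.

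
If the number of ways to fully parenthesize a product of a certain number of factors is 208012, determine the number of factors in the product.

13

Parenthesizations of m factors are counted by C_{m−1}. The Catalan number equal to 208012 is C_12.
So the index is 12, and the number of factors is 12 + 1 = 13.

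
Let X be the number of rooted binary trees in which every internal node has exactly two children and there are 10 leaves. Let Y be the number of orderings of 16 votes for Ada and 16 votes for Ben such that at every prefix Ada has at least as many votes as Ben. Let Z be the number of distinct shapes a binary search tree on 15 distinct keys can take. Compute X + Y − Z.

25667687

A full binary tree with L leaves has L−1 internal nodes and is counted by C_{L−1}; L = 10 gives C_9. So X = C_9 = 4862.
Reading a vote for the leader as '(' and for the other as ')' turns such a sequence into a balanced string of 16 pairs, so the count is C_16. So Y = C_16 = 35357670.
There are C_n binary search tree shapes on n keys; with n = 15 that is C_15. So Z = C_15 = 9694845.
X + Y − Z = 4862 + 35357670 − 9694845 = 25667687.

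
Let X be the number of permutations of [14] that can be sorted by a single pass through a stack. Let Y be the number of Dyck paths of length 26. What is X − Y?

1931540

By Knuth's characterisation, the stack-sortable permutations of length 14 are the 231-avoiders, numbering C_14. So X = C_14 = 2674440.
Paths of 13 up- and 13 down-steps that never dip below the axis are Dyck paths; their count is C_13. So Y = C_13 = 742900.
X − Y = 2674440 − 742900 = 1931540.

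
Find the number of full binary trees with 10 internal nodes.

16796

The number of full binary trees on 10 internal nodes is the Catalan number C_10.
C_10 = C(20,10)/11 = 184756/11 = 16796.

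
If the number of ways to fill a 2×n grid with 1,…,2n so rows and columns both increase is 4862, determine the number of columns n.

9

Standard Young tableaux of shape 2×n are counted by C_n; 4862 = C_9.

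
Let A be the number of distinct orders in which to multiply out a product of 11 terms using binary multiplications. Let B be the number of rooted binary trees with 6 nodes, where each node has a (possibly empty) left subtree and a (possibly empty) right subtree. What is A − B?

Bracketing 11 factors into binary products is counted by C_{11−1} = C_10. So A = C_10 = 16796.
Rooted binary trees with 6 nodes (each child slot possibly empty) number C_6. So B = C_6 = 132.
A − B = 16796 − 132 = 16664.

16664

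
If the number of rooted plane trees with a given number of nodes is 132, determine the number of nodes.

7

Rooted ordered trees on m nodes are counted by C_{m−1}. The Catalan number equal to 132 is C_6.
So the index is 6, and the number of nodes is 6 + 1 = 7.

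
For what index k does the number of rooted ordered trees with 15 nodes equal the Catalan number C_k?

Rooted ordered (plane) trees on m nodes have m−1 edges and are counted by C_{m−1}; m = 15 gives C_14.

14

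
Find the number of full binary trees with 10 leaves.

A full binary tree with L leaves has L−1 internal nodes and is counted by C_{L−1}; L = 10 gives C_9.
C_9 = C_8 · 2(2·8+1)/(8+2) = 1430 · 34/10 = 4862.

4862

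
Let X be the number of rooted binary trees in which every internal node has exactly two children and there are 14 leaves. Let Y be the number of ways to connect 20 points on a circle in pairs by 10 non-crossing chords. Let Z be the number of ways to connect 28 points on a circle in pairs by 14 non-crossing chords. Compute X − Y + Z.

Full binary trees with 14 leaves have 14−1 = 13 internal nodes, so there are C_13 of them. So X = C_13 = 742900.
Pairing 20 circle points by 10 non-crossing chords gives C_10 matchings. So Y = C_10 = 16796.
Non-crossing perfect matchings of 2n points on a circle are counted by C_n; with 28 points, n = 14. So Z = C_14 = 2674440.
X − Y + Z = 742900 − 16796 + 2674440 = 3400544.

3400544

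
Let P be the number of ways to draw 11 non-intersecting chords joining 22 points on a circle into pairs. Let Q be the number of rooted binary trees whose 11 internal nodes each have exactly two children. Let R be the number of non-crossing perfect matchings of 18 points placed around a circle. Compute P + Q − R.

112710

Pairing 22 circle points by 11 non-crossing chords gives C_11 matchings. So P = C_11 = 58786.
Full binary trees with n internal nodes are counted by C_n; here n = 11. So Q = C_11 = 58786.
Pairing 18 circle points by 9 non-crossing chords gives C_9 matchings. So R = C_9 = 4862.
P + Q − R = 58786 + 58786 − 4862 = 112710.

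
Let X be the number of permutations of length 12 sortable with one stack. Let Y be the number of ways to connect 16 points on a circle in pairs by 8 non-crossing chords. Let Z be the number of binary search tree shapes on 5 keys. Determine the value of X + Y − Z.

Stack-sortable permutations are exactly the 231-avoiding ones, counted by C_n; here n = 12. So X = C_12 = 208012.
Pairing 16 circle points by 8 non-crossing chords gives C_8 matchings. So Y = C_8 = 1430.
There are C_n binary search tree shapes on n keys; with n = 5 that is C_5. So Z = C_5 = 42.
X + Y − Z = 208012 + 1430 − 42 = 209400.

209400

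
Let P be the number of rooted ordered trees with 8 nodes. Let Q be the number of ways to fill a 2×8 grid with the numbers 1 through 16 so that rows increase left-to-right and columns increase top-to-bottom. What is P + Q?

Rooted ordered (plane) trees on m nodes have m−1 edges and are counted by C_{m−1}; m = 8 gives C_7. So P = C_7 = 429.
Standard Young tableaux of shape 2×n are counted by C_n; here n = 8. So Q = C_8 = 1430.
P + Q = 429 + 1430 = 1859.

1859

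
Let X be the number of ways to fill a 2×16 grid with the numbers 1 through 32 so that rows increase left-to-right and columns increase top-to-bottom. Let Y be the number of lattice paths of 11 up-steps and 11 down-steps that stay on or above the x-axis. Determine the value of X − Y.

By the hook-length formula (or a Dyck-path bijection), SYT of shape 2×16 number C_16. So X = C_16 = 35357670.
A Dyck path with 11 up-steps and 11 down-steps has semilength 11, so there are C_11 of them. So Y = C_11 = 58786.
X − Y = 35357670 − 58786 = 35298884.

35298884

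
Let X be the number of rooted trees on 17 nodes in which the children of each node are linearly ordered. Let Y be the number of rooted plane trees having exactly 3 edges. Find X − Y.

A rooted plane tree on 17 nodes has 16 edges, and such trees are counted by C_16. So X = C_16 = 35357670.
Rooted ordered trees with n edges are counted by C_n; here n = 3. So Y = C_3 = 5.
X − Y = 35357670 − 5 = 35357665.

35357665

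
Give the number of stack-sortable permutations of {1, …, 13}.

742900

By Knuth's characterisation, the stack-sortable permutations of length 13 are the 231-avoiders, numbering C_13.
C_13 = C(26,13)/14 = 10400600/14 = 742900.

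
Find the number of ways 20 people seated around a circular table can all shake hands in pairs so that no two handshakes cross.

With 20 = 2·10 people, non-crossing handshake pairings are non-crossing perfect matchings on a circle, counted by C_10.
C_10 = C(20,10)/11 = 184756/11 = 16796.

16796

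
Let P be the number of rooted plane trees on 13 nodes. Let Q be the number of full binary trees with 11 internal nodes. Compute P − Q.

149226

A rooted plane tree on 13 nodes has 12 edges, and such trees are counted by C_12. So P = C_12 = 208012.
The number of full binary trees on 11 internal nodes is the Catalan number C_11. So Q = C_11 = 58786.
P − Q = 208012 − 58786 = 149226.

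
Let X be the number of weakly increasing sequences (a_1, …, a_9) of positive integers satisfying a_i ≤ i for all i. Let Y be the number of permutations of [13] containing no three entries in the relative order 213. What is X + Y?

747762

Weakly increasing sequences with a_i ≤ i biject with Dyck paths of semilength 9, so there are C_9. So X = C_9 = 4862.
For any fixed pattern of length 3, the pattern-avoiding permutations of [13] number C_13. So Y = C_13 = 742900.
X + Y = 4862 + 742900 = 747762.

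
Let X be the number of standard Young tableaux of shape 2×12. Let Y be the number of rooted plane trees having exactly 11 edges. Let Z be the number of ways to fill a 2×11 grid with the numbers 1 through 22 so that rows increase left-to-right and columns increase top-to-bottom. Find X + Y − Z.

208012

Standard Young tableaux of shape 2×n are counted by C_n; here n = 12. So X = C_12 = 208012.
A rooted plane tree with 11 edges has 12 nodes, and the count is C_11. So Y = C_11 = 58786.
Standard Young tableaux of shape 2×n are counted by C_n; here n = 11. So Z = C_11 = 58786.
X + Y − Z = 208012 + 58786 − 58786 = 208012.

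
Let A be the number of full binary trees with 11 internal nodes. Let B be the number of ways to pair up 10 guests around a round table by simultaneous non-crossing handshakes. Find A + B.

58828

Full binary trees with n internal nodes are counted by C_n; here n = 11. So A = C_11 = 58786.
Non-crossing handshake pairings of 2n people are counted by C_n; 10 people gives n = 5. So B = C_5 = 42.
A + B = 58786 + 42 = 58828.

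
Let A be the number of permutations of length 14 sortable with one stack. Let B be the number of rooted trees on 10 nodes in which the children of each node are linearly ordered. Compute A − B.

By Knuth's characterisation, the stack-sortable permutations of length 14 are the 231-avoiders, numbering C_14. So A = C_14 = 2674440.
A rooted plane tree on 10 nodes has 9 edges, and such trees are counted by C_9. So B = C_9 = 4862.
A − B = 2674440 − 4862 = 2669578.

2669578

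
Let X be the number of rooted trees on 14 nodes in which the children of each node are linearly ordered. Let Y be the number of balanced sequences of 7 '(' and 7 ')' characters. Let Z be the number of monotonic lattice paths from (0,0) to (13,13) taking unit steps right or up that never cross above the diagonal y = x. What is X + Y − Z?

429

Rooted ordered (plane) trees on m nodes have m−1 edges and are counted by C_{m−1}; m = 14 gives C_13. So X = C_13 = 742900.
Balanced strings of n pairs of brackets are counted by C_n; here n = 7. So Y = C_7 = 429.
Monotone paths in an n×n grid that stay weakly below the diagonal are counted by C_n; here n = 13. So Z = C_13 = 742900.
X + Y − Z = 742900 + 429 − 742900 = 429.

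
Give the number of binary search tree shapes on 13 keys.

Binary trees (left/right distinguished) on n nodes are counted by C_n; here n = 13.
C_13 = C(26,13)/14 = 10400600/14 = 742900.

742900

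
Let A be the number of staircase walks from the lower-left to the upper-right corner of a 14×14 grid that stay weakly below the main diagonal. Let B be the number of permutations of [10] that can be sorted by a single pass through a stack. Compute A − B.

Sub-diagonal monotone paths from (0,0) to (14,14) biject with Dyck paths of semilength 14, giving C_14. So A = C_14 = 2674440.
By Knuth's characterisation, the stack-sortable permutations of length 10 are the 231-avoiders, numbering C_10. So B = C_10 = 16796.
A − B = 2674440 − 16796 = 2657644.

2657644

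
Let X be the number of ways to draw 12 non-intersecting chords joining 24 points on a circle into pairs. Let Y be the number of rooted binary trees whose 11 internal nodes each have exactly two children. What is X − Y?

Pairing 24 circle points by 12 non-crossing chords gives C_12 matchings. So X = C_12 = 208012.
Full binary trees with n internal nodes are counted by C_n; here n = 11. So Y = C_11 = 58786.
X − Y = 208012 − 58786 = 149226.

149226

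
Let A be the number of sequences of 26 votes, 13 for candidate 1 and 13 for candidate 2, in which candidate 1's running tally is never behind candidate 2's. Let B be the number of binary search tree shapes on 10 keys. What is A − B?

726104

Ballot sequences with n votes each where one side never trails are Dyck words, counted by C_n; here n = 13. So A = C_13 = 742900.
There are C_n binary search tree shapes on n keys; with n = 10 that is C_10. So B = C_10 = 16796.
A − B = 742900 − 16796 = 726104.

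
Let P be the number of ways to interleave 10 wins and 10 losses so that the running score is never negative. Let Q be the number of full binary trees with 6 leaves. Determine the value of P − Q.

Reading a vote for the leader as '(' and for the other as ')' turns such a sequence into a balanced string of 10 pairs, so the count is C_10. So P = C_10 = 16796.
A full binary tree with L leaves has L−1 internal nodes and is counted by C_{L−1}; L = 6 gives C_5. So Q = C_5 = 42.
P − Q = 16796 − 42 = 16754.

16754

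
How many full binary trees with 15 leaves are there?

2674440

Full binary trees with 15 leaves have 15−1 = 14 internal nodes, so there are C_14 of them.
C_14 = C(28,14)/15 = 40116600/15 = 2674440.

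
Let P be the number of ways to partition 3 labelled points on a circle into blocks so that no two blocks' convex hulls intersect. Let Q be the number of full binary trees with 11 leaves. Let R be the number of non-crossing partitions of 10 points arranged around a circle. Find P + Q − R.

5

Non-crossing partitions of an n-element set are counted by C_n; here n = 3. So P = C_3 = 5.
Full binary trees with 11 leaves have 11−1 = 10 internal nodes, so there are C_10 of them. So Q = C_10 = 16796.
Non-crossing partitions of an n-element set are counted by C_n; here n = 10. So R = C_10 = 16796.
P + Q − R = 5 + 16796 − 16796 = 5.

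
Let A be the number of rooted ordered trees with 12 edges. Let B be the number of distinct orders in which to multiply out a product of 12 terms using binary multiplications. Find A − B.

Rooted ordered trees with n edges are counted by C_n; here n = 12. So A = C_12 = 208012.
Bracketing 12 factors into binary products is counted by C_{12−1} = C_11. So B = C_11 = 58786.
A − B = 208012 − 58786 = 149226.

149226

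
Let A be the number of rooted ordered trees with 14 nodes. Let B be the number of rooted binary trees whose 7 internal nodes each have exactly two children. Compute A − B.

742471

Rooted ordered (plane) trees on m nodes have m−1 edges and are counted by C_{m−1}; m = 14 gives C_13. So A = C_13 = 742900.
The number of full binary trees on 7 internal nodes is the Catalan number C_7. So B = C_7 = 429.
A − B = 742900 − 429 = 742471.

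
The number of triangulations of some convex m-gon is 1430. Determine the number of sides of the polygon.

Triangulations of a convex m-gon are counted by C_{m−2}; 1430 = C_8.
So m − 2 = 8, giving m = 10 sides.

10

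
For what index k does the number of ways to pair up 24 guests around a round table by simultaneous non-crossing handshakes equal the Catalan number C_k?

With 24 = 2·12 people, non-crossing handshake pairings are non-crossing perfect matchings on a circle, counted by C_12.

12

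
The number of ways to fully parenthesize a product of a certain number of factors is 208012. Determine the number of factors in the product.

13

Parenthesizations of m factors are counted by C_{m−1}, and C_12 = 208012.
So the index is 12, and the number of factors is 12 + 1 = 13.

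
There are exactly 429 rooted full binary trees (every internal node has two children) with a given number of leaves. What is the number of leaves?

8

Full binary trees with L leaves are counted by C_{L−1}. The Catalan number equal to 429 is C_7.
So the index is 7, and the number of leaves is 7 + 1 = 8.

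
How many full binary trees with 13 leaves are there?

A full binary tree with L leaves has L−1 internal nodes and is counted by C_{L−1}; L = 13 gives C_12.
C_12 = C_11 · 2(2·11+1)/(11+2) = 58786 · 46/13 = 208012.

208012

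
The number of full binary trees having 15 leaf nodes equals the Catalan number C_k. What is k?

14

Full binary trees with 15 leaves have 15−1 = 14 internal nodes, so there are C_14 of them.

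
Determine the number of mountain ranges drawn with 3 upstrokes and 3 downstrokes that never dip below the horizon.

A Dyck path with 3 up-steps and 3 down-steps has semilength 3, so there are C_3 of them.
C_3 = 5.

5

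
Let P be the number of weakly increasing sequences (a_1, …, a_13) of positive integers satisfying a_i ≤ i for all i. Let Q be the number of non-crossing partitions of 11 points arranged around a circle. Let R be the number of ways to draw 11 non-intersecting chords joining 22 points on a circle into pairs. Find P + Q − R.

742900

Weakly increasing sequences with a_i ≤ i biject with Dyck paths of semilength 13, so there are C_13. So P = C_13 = 742900.
The non-crossing partitions of [11] form a lattice of size C_11. So Q = C_11 = 58786.
Pairing 22 circle points by 11 non-crossing chords gives C_11 matchings. So R = C_11 = 58786.
P + Q − R = 742900 + 58786 − 58786 = 742900.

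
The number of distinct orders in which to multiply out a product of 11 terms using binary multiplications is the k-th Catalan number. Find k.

10

Ways to associate a product of 11 factors correspond to binary trees on 11 leaves, so the count is C_10.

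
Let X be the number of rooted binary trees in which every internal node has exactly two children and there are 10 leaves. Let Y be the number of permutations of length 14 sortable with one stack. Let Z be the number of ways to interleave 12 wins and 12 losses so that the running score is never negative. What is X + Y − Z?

2471290

A full binary tree with L leaves has L−1 internal nodes and is counted by C_{L−1}; L = 10 gives C_9. So X = C_9 = 4862.
By Knuth's characterisation, the stack-sortable permutations of length 14 are the 231-avoiders, numbering C_14. So Y = C_14 = 2674440.
Reading a vote for the leader as '(' and for the other as ')' turns such a sequence into a balanced string of 12 pairs, so the count is C_12. So Z = C_12 = 208012.
X + Y − Z = 4862 + 2674440 − 208012 = 2471290.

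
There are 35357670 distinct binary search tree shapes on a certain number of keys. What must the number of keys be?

Binary search tree shapes on n keys are counted by C_n. The Catalan number equal to 35357670 is C_16.

16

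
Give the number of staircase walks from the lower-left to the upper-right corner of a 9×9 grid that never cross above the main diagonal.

4862

Sub-diagonal monotone paths from (0,0) to (9,9) biject with Dyck paths of semilength 9, giving C_9.
C_9 = 4862.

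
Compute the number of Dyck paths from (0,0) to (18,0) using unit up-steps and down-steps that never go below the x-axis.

4862

A Dyck path with 9 up-steps and 9 down-steps has semilength 9, so there are C_9 of them.
C_9 = C_8 · 2(2·8+1)/(8+2) = 1430 · 34/10 = 4862.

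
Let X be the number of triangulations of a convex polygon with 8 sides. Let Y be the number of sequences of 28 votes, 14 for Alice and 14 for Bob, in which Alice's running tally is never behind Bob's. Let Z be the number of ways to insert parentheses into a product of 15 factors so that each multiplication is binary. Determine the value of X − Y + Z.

Triangulations of a convex m-gon are counted by C_{m−2}; with m = 8 this is C_6. So X = C_6 = 132.
Reading a vote for the leader as '(' and for the other as ')' turns such a sequence into a balanced string of 14 pairs, so the count is C_14. So Y = C_14 = 2674440.
Ways to associate a product of 15 factors correspond to binary trees on 15 leaves, so the count is C_14. So Z = C_14 = 2674440.
X − Y + Z = 132 − 2674440 + 2674440 = 132.

132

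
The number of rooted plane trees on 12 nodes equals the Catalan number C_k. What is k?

11

A rooted plane tree on 12 nodes has 11 edges, and such trees are counted by C_11.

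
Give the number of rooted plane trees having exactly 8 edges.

A rooted plane tree with 8 edges has 9 nodes, and the count is C_8.
C_8 = 1430.

1430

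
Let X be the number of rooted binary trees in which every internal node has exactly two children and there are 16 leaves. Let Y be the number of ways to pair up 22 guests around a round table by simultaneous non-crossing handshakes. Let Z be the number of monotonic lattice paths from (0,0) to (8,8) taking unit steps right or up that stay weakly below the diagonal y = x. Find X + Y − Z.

9752201

A full binary tree with L leaves has L−1 internal nodes and is counted by C_{L−1}; L = 16 gives C_15. So X = C_15 = 9694845.
With 22 = 2·11 people, non-crossing handshake pairings are non-crossing perfect matchings on a circle, counted by C_11. So Y = C_11 = 58786.
Monotone paths in an n×n grid that stay weakly below the diagonal are counted by C_n; here n = 8. So Z = C_8 = 1430.
X + Y − Z = 9694845 + 58786 − 1430 = 9752201.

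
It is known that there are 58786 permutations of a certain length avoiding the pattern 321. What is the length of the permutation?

11

Permutations of [n] avoiding a fixed length-3 pattern are counted by C_n, and C_11 = 58786.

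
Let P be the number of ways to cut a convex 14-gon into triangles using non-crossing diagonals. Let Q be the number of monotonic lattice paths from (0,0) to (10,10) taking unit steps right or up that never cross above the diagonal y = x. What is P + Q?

224808

A convex 14-gon is triangulated into 12 triangles, and the number of such triangulations is the Catalan number C_{14−2} = C_12. So P = C_12 = 208012.
Sub-diagonal monotone paths from (0,0) to (10,10) biject with Dyck paths of semilength 10, giving C_10. So Q = C_10 = 16796.
P + Q = 208012 + 16796 = 224808.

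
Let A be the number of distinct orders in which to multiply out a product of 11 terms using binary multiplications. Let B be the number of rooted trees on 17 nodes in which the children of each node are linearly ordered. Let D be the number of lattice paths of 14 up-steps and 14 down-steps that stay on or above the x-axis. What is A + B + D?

Parenthesizations of m factors correspond to full binary trees with m leaves, counted by C_{m−1}; m = 11 gives C_10. So A = C_10 = 16796.
A rooted plane tree on 17 nodes has 16 edges, and such trees are counted by C_16. So B = C_16 = 35357670.
Paths of 14 up- and 14 down-steps that never dip below the axis are Dyck paths; their count is C_14. So D = C_14 = 2674440.
A + B + D = 16796 + 35357670 + 2674440 = 38048906.

38048906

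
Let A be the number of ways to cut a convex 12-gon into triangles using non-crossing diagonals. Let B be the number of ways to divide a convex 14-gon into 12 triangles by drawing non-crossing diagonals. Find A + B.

224808

A convex 12-gon is triangulated into 10 triangles, and the number of such triangulations is the Catalan number C_{12−2} = C_10. So A = C_10 = 16796.
The number of triangulations of a 14-gon is the Catalan number C_12 (index = sides − 2). So B = C_12 = 208012.
A + B = 16796 + 208012 = 224808.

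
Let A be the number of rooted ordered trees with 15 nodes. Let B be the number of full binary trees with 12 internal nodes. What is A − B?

2466428

A rooted plane tree on 15 nodes has 14 edges, and such trees are counted by C_14. So A = C_14 = 2674440.
The number of full binary trees on 12 internal nodes is the Catalan number C_12. So B = C_12 = 208012.
A − B = 2674440 − 208012 = 2466428.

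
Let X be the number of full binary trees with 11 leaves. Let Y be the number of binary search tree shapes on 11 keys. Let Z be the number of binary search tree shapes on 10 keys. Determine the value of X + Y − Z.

58786

Full binary trees with 11 leaves have 11−1 = 10 internal nodes, so there are C_10 of them. So X = C_10 = 16796.
Binary trees (left/right distinguished) on n nodes are counted by C_n; here n = 11. So Y = C_11 = 58786.
There are C_n binary search tree shapes on n keys; with n = 10 that is C_10. So Z = C_10 = 16796.
X + Y − Z = 16796 + 58786 − 16796 = 58786.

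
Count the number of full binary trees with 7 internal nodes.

Full binary trees with n internal nodes are counted by C_n; here n = 7.
C_7 = 429.

429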